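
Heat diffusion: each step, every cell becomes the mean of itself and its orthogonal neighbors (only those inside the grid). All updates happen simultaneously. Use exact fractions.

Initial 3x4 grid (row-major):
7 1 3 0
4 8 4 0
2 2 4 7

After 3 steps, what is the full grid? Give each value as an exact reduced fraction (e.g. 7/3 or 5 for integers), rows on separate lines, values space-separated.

Answer: 367/90 9307/2400 7057/2400 913/360
60797/14400 22663/6000 20713/6000 41747/14400
4169/1080 28621/7200 26071/7200 463/135

Derivation:
After step 1:
  4 19/4 2 1
  21/4 19/5 19/5 11/4
  8/3 4 17/4 11/3
After step 2:
  14/3 291/80 231/80 23/12
  943/240 108/25 83/25 673/240
  143/36 883/240 943/240 32/9
After step 3:
  367/90 9307/2400 7057/2400 913/360
  60797/14400 22663/6000 20713/6000 41747/14400
  4169/1080 28621/7200 26071/7200 463/135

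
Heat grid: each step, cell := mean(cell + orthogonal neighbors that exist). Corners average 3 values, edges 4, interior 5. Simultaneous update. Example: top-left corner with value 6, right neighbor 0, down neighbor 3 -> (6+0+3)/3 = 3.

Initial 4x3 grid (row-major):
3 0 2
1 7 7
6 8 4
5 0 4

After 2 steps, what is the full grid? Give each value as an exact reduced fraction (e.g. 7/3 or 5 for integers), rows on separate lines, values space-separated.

After step 1:
  4/3 3 3
  17/4 23/5 5
  5 5 23/4
  11/3 17/4 8/3
After step 2:
  103/36 179/60 11/3
  911/240 437/100 367/80
  215/48 123/25 221/48
  155/36 187/48 38/9

Answer: 103/36 179/60 11/3
911/240 437/100 367/80
215/48 123/25 221/48
155/36 187/48 38/9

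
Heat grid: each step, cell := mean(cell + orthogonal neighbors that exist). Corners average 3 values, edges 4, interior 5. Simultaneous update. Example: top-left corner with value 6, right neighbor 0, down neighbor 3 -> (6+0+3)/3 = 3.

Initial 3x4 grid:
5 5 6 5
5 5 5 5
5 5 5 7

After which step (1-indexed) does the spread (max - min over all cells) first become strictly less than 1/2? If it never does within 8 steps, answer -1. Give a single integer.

Step 1: max=17/3, min=5, spread=2/3
Step 2: max=50/9, min=5, spread=5/9
Step 3: max=1469/270, min=121/24, spread=431/1080
  -> spread < 1/2 first at step 3
Step 4: max=349417/64800, min=45631/9000, spread=104369/324000
Step 5: max=20812373/3888000, min=687641/135000, spread=5041561/19440000
Step 6: max=1242617527/233280000, min=165695701/32400000, spread=248042399/1166400000
Step 7: max=74265141293/13996800000, min=4987204267/972000000, spread=12246999241/69984000000
Step 8: max=4442511899287/839808000000, min=600148679731/116640000000, spread=607207026119/4199040000000

Answer: 3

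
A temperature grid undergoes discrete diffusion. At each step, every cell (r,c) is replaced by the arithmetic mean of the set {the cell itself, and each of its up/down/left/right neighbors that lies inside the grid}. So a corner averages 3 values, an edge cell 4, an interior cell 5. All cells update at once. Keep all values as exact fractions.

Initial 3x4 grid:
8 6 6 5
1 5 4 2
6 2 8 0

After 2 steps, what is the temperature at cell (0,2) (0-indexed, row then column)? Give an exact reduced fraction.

Answer: 125/24

Derivation:
Step 1: cell (0,2) = 21/4
Step 2: cell (0,2) = 125/24
Full grid after step 2:
  65/12 201/40 125/24 37/9
  83/20 251/50 201/50 185/48
  53/12 307/80 205/48 115/36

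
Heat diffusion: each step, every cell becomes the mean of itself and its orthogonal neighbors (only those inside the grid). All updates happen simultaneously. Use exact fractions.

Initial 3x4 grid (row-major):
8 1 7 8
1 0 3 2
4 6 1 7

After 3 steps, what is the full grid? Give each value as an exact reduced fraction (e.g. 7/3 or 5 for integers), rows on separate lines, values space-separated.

After step 1:
  10/3 4 19/4 17/3
  13/4 11/5 13/5 5
  11/3 11/4 17/4 10/3
After step 2:
  127/36 857/240 1021/240 185/36
  249/80 74/25 94/25 83/20
  29/9 193/60 97/30 151/36
After step 3:
  919/270 25763/7200 30103/7200 9751/2160
  5129/1600 831/250 7343/2000 5173/1200
  6877/2160 11369/3600 3241/900 521/135

Answer: 919/270 25763/7200 30103/7200 9751/2160
5129/1600 831/250 7343/2000 5173/1200
6877/2160 11369/3600 3241/900 521/135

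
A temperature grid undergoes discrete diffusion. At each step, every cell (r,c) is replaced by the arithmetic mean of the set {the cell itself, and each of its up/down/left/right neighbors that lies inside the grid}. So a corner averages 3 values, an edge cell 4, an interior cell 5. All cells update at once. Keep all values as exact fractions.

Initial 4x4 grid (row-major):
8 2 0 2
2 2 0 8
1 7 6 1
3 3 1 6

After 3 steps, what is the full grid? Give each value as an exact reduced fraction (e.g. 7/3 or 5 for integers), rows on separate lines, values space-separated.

Answer: 1121/360 1187/400 9139/3600 1553/540
651/200 2967/1000 4739/1500 10729/3600
5711/1800 1009/300 9779/3000 2677/720
1727/540 5831/1800 1307/360 769/216

Derivation:
After step 1:
  4 3 1 10/3
  13/4 13/5 16/5 11/4
  13/4 19/5 3 21/4
  7/3 7/2 4 8/3
After step 2:
  41/12 53/20 79/30 85/36
  131/40 317/100 251/100 109/30
  379/120 323/100 77/20 41/12
  109/36 409/120 79/24 143/36
After step 3:
  1121/360 1187/400 9139/3600 1553/540
  651/200 2967/1000 4739/1500 10729/3600
  5711/1800 1009/300 9779/3000 2677/720
  1727/540 5831/1800 1307/360 769/216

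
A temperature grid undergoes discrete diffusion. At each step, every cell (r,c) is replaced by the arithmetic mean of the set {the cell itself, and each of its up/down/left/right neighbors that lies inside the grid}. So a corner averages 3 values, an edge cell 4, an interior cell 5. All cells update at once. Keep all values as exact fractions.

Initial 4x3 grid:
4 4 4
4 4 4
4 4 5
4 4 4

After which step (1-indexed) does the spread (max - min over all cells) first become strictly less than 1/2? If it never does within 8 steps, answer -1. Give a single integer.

Answer: 1

Derivation:
Step 1: max=13/3, min=4, spread=1/3
  -> spread < 1/2 first at step 1
Step 2: max=511/120, min=4, spread=31/120
Step 3: max=4531/1080, min=4, spread=211/1080
Step 4: max=448897/108000, min=7247/1800, spread=14077/108000
Step 5: max=4028407/972000, min=435683/108000, spread=5363/48600
Step 6: max=120380809/29160000, min=242869/60000, spread=93859/1166400
Step 7: max=7208674481/1749600000, min=394136467/97200000, spread=4568723/69984000
Step 8: max=431684435629/104976000000, min=11845618889/2916000000, spread=8387449/167961600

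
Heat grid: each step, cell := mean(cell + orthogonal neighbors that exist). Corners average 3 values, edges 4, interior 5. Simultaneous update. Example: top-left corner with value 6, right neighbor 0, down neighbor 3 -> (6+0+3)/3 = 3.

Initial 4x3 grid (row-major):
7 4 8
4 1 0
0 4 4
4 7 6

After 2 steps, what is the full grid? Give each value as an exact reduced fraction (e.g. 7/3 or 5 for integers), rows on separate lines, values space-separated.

Answer: 13/3 83/20 49/12
17/5 341/100 267/80
193/60 351/100 937/240
143/36 1067/240 173/36

Derivation:
After step 1:
  5 5 4
  3 13/5 13/4
  3 16/5 7/2
  11/3 21/4 17/3
After step 2:
  13/3 83/20 49/12
  17/5 341/100 267/80
  193/60 351/100 937/240
  143/36 1067/240 173/36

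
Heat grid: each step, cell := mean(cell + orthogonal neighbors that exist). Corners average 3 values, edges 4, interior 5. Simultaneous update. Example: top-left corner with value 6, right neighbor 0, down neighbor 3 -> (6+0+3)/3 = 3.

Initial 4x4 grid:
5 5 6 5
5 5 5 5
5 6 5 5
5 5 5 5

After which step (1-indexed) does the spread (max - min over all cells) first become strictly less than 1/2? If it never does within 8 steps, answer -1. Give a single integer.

Answer: 1

Derivation:
Step 1: max=16/3, min=5, spread=1/3
  -> spread < 1/2 first at step 1
Step 2: max=631/120, min=5, spread=31/120
Step 3: max=9359/1800, min=1213/240, spread=523/3600
Step 4: max=279947/54000, min=12173/2400, spread=12109/108000
Step 5: max=8379311/1620000, min=1100117/216000, spread=256867/3240000
Step 6: max=501941311/97200000, min=33071431/6480000, spread=2934923/48600000
Step 7: max=7522196969/1458000000, min=331318231/64800000, spread=135073543/2916000000
Step 8: max=450963074629/87480000000, min=29852102879/5832000000, spread=795382861/21870000000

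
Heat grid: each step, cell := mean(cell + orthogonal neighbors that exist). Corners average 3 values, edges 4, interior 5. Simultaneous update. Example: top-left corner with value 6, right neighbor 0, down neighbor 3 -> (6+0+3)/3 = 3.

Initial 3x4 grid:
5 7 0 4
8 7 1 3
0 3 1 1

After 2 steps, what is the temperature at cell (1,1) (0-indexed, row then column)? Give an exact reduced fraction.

Step 1: cell (1,1) = 26/5
Step 2: cell (1,1) = 201/50
Full grid after step 2:
  197/36 1177/240 749/240 91/36
  77/15 201/50 287/100 173/80
  137/36 787/240 499/240 65/36

Answer: 201/50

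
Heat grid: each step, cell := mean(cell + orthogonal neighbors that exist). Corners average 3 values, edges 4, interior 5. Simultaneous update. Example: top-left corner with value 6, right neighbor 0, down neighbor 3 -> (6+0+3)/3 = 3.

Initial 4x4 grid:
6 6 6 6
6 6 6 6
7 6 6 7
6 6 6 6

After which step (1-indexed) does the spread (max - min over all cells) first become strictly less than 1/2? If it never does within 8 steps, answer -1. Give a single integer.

Step 1: max=19/3, min=6, spread=1/3
  -> spread < 1/2 first at step 1
Step 2: max=751/120, min=6, spread=31/120
Step 3: max=6691/1080, min=1813/300, spread=821/5400
Step 4: max=200017/32400, min=54547/9000, spread=18239/162000
Step 5: max=1198679/194400, min=1640689/270000, spread=434573/4860000
Step 6: max=179569669/29160000, min=9859883/1620000, spread=83671/1166400
Step 7: max=5382347851/874800000, min=1480802173/243000000, spread=257300141/4374000000
Step 8: max=26894744219/4374000000, min=44464525567/7290000000, spread=540072197/10935000000

Answer: 1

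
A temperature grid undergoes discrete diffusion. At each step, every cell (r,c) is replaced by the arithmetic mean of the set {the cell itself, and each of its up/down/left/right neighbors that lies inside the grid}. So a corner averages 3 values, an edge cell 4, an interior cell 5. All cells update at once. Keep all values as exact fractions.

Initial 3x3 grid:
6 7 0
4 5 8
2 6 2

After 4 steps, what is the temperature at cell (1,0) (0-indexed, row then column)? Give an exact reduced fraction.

Step 1: cell (1,0) = 17/4
Step 2: cell (1,0) = 239/48
Step 3: cell (1,0) = 13129/2880
Step 4: cell (1,0) = 823823/172800
Full grid after step 4:
  123769/25920 422899/86400 40873/8640
  823823/172800 36989/8000 822673/172800
  811/180 801373/172800 58777/12960

Answer: 823823/172800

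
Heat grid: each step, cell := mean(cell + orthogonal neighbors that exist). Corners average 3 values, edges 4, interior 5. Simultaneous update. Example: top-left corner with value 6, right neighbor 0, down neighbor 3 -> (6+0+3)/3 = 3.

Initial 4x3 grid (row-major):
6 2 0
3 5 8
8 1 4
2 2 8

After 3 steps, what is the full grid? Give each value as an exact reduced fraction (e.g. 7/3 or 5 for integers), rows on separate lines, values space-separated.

After step 1:
  11/3 13/4 10/3
  11/2 19/5 17/4
  7/2 4 21/4
  4 13/4 14/3
After step 2:
  149/36 281/80 65/18
  247/60 104/25 499/120
  17/4 99/25 109/24
  43/12 191/48 79/18
After step 3:
  8473/2160 6169/1600 8123/2160
  14999/3600 7963/2000 1853/450
  1591/400 25069/6000 959/225
  63/16 57281/14400 1859/432

Answer: 8473/2160 6169/1600 8123/2160
14999/3600 7963/2000 1853/450
1591/400 25069/6000 959/225
63/16 57281/14400 1859/432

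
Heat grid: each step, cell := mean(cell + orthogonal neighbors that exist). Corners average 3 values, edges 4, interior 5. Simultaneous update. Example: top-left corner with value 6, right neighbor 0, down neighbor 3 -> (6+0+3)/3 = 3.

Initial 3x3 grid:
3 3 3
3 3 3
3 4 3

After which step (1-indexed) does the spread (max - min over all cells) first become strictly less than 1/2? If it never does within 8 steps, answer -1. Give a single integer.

Answer: 1

Derivation:
Step 1: max=10/3, min=3, spread=1/3
  -> spread < 1/2 first at step 1
Step 2: max=787/240, min=3, spread=67/240
Step 3: max=6917/2160, min=607/200, spread=1807/10800
Step 4: max=2749963/864000, min=16561/5400, spread=33401/288000
Step 5: max=24557933/7776000, min=1663391/540000, spread=3025513/38880000
Step 6: max=9796126867/3110400000, min=89155949/28800000, spread=53531/995328
Step 7: max=585904925849/186624000000, min=24119116051/7776000000, spread=450953/11943936
Step 8: max=35101223560603/11197440000000, min=2900368610519/933120000000, spread=3799043/143327232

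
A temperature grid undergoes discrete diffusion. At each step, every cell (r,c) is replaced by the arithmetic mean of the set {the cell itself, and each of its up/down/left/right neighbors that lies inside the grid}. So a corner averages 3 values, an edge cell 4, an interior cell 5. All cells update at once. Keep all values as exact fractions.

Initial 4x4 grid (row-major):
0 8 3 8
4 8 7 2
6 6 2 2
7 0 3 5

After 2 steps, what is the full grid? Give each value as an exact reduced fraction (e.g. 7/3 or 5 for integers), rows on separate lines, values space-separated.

Answer: 53/12 437/80 1199/240 187/36
417/80 493/100 21/4 487/120
1139/240 99/20 361/100 89/24
169/36 457/120 83/24 103/36

Derivation:
After step 1:
  4 19/4 13/2 13/3
  9/2 33/5 22/5 19/4
  23/4 22/5 4 11/4
  13/3 4 5/2 10/3
After step 2:
  53/12 437/80 1199/240 187/36
  417/80 493/100 21/4 487/120
  1139/240 99/20 361/100 89/24
  169/36 457/120 83/24 103/36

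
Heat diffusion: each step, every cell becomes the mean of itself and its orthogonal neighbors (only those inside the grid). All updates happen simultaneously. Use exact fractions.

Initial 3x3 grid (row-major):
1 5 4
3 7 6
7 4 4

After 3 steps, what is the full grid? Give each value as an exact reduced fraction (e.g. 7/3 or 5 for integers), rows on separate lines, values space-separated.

After step 1:
  3 17/4 5
  9/2 5 21/4
  14/3 11/2 14/3
After step 2:
  47/12 69/16 29/6
  103/24 49/10 239/48
  44/9 119/24 185/36
After step 3:
  601/144 1437/320 113/24
  6479/1440 2813/600 14293/2880
  509/108 7159/1440 2171/432

Answer: 601/144 1437/320 113/24
6479/1440 2813/600 14293/2880
509/108 7159/1440 2171/432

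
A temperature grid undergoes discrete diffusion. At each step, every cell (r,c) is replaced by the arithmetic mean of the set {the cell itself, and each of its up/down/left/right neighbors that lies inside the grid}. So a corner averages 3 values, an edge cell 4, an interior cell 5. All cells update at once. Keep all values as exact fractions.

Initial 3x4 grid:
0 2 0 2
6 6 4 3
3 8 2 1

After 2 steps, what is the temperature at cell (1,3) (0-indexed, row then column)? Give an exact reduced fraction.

Step 1: cell (1,3) = 5/2
Step 2: cell (1,3) = 55/24
Full grid after step 2:
  101/36 89/30 13/6 37/18
  1037/240 187/50 329/100 55/24
  85/18 581/120 27/8 11/4

Answer: 55/24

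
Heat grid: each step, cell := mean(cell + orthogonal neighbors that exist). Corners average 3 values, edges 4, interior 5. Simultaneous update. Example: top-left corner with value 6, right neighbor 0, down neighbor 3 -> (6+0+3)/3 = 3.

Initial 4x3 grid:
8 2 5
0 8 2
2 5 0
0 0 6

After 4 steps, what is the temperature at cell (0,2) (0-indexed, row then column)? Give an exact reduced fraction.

Step 1: cell (0,2) = 3
Step 2: cell (0,2) = 25/6
Step 3: cell (0,2) = 911/240
Step 4: cell (0,2) = 167131/43200
Full grid after step 4:
  502243/129600 3307817/864000 167131/43200
  729503/216000 1279273/360000 6941/2000
  602263/216000 1024973/360000 54449/18000
  302483/129600 2143057/864000 37837/14400

Answer: 167131/43200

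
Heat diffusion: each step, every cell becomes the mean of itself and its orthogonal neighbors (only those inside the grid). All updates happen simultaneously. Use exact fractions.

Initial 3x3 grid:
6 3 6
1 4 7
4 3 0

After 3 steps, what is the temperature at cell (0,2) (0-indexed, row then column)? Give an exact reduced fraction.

Step 1: cell (0,2) = 16/3
Step 2: cell (0,2) = 43/9
Step 3: cell (0,2) = 2369/540
Full grid after step 3:
  4153/1080 60467/14400 2369/540
  5663/1600 11177/3000 58217/14400
  3413/1080 5363/1600 1919/540

Answer: 2369/540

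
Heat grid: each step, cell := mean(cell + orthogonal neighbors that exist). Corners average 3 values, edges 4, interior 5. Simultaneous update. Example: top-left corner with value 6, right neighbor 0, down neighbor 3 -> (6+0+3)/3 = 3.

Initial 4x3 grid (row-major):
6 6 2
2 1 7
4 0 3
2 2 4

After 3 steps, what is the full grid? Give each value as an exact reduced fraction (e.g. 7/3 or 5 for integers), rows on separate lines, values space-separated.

Answer: 1019/270 54479/14400 1427/360
22927/7200 20161/6000 2753/800
18937/7200 4039/1500 7229/2400
1025/432 9011/3600 131/48

Derivation:
After step 1:
  14/3 15/4 5
  13/4 16/5 13/4
  2 2 7/2
  8/3 2 3
After step 2:
  35/9 997/240 4
  787/240 309/100 299/80
  119/48 127/50 47/16
  20/9 29/12 17/6
After step 3:
  1019/270 54479/14400 1427/360
  22927/7200 20161/6000 2753/800
  18937/7200 4039/1500 7229/2400
  1025/432 9011/3600 131/48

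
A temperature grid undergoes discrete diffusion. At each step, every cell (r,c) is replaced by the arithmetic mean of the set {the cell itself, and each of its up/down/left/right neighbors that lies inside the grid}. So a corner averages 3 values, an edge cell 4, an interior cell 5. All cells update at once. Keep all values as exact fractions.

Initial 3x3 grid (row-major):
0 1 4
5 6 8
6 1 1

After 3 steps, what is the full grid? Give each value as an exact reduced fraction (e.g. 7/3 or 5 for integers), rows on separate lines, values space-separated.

After step 1:
  2 11/4 13/3
  17/4 21/5 19/4
  4 7/2 10/3
After step 2:
  3 797/240 71/18
  289/80 389/100 997/240
  47/12 451/120 139/36
After step 3:
  149/45 50959/14400 4111/1080
  17303/4800 22483/6000 57059/14400
  301/80 27767/7200 8477/2160

Answer: 149/45 50959/14400 4111/1080
17303/4800 22483/6000 57059/14400
301/80 27767/7200 8477/2160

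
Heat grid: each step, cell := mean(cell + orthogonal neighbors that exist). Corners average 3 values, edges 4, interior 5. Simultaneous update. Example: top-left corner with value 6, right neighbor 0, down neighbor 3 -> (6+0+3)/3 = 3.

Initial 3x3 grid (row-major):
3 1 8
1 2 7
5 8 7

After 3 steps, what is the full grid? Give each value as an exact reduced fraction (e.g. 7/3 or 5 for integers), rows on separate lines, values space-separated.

Answer: 6793/2160 9281/2400 5089/1080
52111/14400 8819/2000 9517/1800
9253/2160 12131/2400 6199/1080

Derivation:
After step 1:
  5/3 7/2 16/3
  11/4 19/5 6
  14/3 11/2 22/3
After step 2:
  95/36 143/40 89/18
  773/240 431/100 337/60
  155/36 213/40 113/18
After step 3:
  6793/2160 9281/2400 5089/1080
  52111/14400 8819/2000 9517/1800
  9253/2160 12131/2400 6199/1080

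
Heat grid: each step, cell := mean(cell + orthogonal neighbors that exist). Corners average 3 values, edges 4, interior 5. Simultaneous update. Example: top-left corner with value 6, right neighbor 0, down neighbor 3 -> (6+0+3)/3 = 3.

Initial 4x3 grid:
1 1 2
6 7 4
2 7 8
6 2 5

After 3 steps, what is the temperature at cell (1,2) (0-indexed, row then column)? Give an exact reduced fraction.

Answer: 32207/7200

Derivation:
Step 1: cell (1,2) = 21/4
Step 2: cell (1,2) = 223/48
Step 3: cell (1,2) = 32207/7200
Full grid after step 3:
  95/27 17053/4800 203/54
  29257/7200 8717/2000 32207/7200
  33287/7200 14503/3000 12379/2400
  9797/2160 8903/1800 3679/720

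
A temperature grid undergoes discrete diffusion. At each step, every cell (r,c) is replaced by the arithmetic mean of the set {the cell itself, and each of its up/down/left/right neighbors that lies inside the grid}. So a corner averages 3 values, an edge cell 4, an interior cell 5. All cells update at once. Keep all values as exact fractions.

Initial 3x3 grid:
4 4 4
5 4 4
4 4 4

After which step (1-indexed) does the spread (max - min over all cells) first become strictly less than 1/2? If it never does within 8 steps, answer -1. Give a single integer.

Answer: 1

Derivation:
Step 1: max=13/3, min=4, spread=1/3
  -> spread < 1/2 first at step 1
Step 2: max=1027/240, min=4, spread=67/240
Step 3: max=9077/2160, min=807/200, spread=1807/10800
Step 4: max=3613963/864000, min=21961/5400, spread=33401/288000
Step 5: max=32333933/7776000, min=2203391/540000, spread=3025513/38880000
Step 6: max=12906526867/3110400000, min=117955949/28800000, spread=53531/995328
Step 7: max=772528925849/186624000000, min=31895116051/7776000000, spread=450953/11943936
Step 8: max=46298663560603/11197440000000, min=3833488610519/933120000000, spread=3799043/143327232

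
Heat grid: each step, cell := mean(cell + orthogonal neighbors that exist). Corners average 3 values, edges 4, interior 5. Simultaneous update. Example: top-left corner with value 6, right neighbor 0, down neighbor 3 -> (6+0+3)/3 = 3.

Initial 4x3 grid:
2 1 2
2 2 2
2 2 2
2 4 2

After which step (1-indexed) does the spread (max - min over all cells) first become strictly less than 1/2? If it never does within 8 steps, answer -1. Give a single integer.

Answer: 5

Derivation:
Step 1: max=8/3, min=5/3, spread=1
Step 2: max=307/120, min=413/240, spread=67/80
Step 3: max=2597/1080, min=3883/2160, spread=437/720
Step 4: max=1017643/432000, min=1586021/864000, spread=29951/57600
Step 5: max=8900813/3888000, min=14700211/7776000, spread=206761/518400
  -> spread < 1/2 first at step 5
Step 6: max=3518882323/1555200000, min=5955457421/3110400000, spread=14430763/41472000
Step 7: max=207918752657/93312000000, min=363392214439/186624000000, spread=139854109/497664000
Step 8: max=12353334917563/5598720000000, min=22038716000501/11197440000000, spread=7114543559/29859840000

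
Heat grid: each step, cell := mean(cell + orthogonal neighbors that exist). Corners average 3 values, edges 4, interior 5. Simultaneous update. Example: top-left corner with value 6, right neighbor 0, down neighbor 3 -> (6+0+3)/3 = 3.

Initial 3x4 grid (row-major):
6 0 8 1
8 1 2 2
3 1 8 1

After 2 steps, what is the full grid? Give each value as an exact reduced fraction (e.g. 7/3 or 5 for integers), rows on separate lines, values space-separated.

Answer: 155/36 407/120 431/120 95/36
467/120 181/50 277/100 391/120
47/12 253/80 847/240 49/18

Derivation:
After step 1:
  14/3 15/4 11/4 11/3
  9/2 12/5 21/5 3/2
  4 13/4 3 11/3
After step 2:
  155/36 407/120 431/120 95/36
  467/120 181/50 277/100 391/120
  47/12 253/80 847/240 49/18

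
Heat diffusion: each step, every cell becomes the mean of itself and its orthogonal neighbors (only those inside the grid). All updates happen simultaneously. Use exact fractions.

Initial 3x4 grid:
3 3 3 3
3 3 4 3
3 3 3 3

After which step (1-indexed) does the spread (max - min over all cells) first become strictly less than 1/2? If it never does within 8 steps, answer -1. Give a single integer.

Step 1: max=13/4, min=3, spread=1/4
  -> spread < 1/2 first at step 1
Step 2: max=323/100, min=3, spread=23/100
Step 3: max=15211/4800, min=1213/400, spread=131/960
Step 4: max=136151/43200, min=21991/7200, spread=841/8640
Step 5: max=54382051/17280000, min=4413373/1440000, spread=56863/691200
Step 6: max=488094341/155520000, min=39869543/12960000, spread=386393/6220800
Step 7: max=195017723131/62208000000, min=15972358813/5184000000, spread=26795339/497664000
Step 8: max=11681255714129/3732480000000, min=960206149667/311040000000, spread=254051069/5971968000

Answer: 1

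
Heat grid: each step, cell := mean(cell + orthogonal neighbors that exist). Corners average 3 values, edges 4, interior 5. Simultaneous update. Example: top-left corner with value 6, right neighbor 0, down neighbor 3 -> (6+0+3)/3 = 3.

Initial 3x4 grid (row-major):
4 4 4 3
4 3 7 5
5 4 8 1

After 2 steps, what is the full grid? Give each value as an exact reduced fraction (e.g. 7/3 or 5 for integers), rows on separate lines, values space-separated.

After step 1:
  4 15/4 9/2 4
  4 22/5 27/5 4
  13/3 5 5 14/3
After step 2:
  47/12 333/80 353/80 25/6
  251/60 451/100 233/50 271/60
  40/9 281/60 301/60 41/9

Answer: 47/12 333/80 353/80 25/6
251/60 451/100 233/50 271/60
40/9 281/60 301/60 41/9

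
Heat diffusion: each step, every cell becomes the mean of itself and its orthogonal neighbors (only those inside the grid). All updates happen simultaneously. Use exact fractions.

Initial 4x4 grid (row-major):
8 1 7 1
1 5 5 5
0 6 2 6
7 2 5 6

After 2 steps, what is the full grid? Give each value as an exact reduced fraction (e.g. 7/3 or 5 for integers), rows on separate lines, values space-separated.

After step 1:
  10/3 21/4 7/2 13/3
  7/2 18/5 24/5 17/4
  7/2 3 24/5 19/4
  3 5 15/4 17/3
After step 2:
  145/36 941/240 1073/240 145/36
  209/60 403/100 419/100 68/15
  13/4 199/50 211/50 73/15
  23/6 59/16 1153/240 85/18

Answer: 145/36 941/240 1073/240 145/36
209/60 403/100 419/100 68/15
13/4 199/50 211/50 73/15
23/6 59/16 1153/240 85/18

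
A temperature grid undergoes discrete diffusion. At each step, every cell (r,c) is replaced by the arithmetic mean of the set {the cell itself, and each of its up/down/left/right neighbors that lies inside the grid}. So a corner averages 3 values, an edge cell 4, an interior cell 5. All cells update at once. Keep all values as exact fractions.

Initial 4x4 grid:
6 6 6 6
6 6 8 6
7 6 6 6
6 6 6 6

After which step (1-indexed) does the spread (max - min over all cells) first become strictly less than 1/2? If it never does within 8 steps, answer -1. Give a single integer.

Answer: 2

Derivation:
Step 1: max=13/2, min=6, spread=1/2
Step 2: max=161/25, min=6, spread=11/25
  -> spread < 1/2 first at step 2
Step 3: max=7567/1200, min=733/120, spread=79/400
Step 4: max=33971/5400, min=4411/720, spread=1777/10800
Step 5: max=6768391/1080000, min=221863/36000, spread=112501/1080000
Step 6: max=15219379/2430000, min=20003953/3240000, spread=865657/9720000
Step 7: max=911513237/145800000, min=601458301/97200000, spread=18651571/291600000
Step 8: max=3415406527/546750000, min=1204145611/194400000, spread=459951937/8748000000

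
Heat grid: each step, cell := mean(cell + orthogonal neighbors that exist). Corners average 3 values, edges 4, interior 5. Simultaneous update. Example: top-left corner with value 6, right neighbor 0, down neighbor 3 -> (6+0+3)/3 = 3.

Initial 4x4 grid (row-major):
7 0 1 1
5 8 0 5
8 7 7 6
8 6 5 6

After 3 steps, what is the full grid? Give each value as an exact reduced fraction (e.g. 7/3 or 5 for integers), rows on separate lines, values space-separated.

After step 1:
  4 4 1/2 7/3
  7 4 21/5 3
  7 36/5 5 6
  22/3 13/2 6 17/3
After step 2:
  5 25/8 331/120 35/18
  11/2 132/25 167/50 233/60
  107/15 297/50 142/25 59/12
  125/18 811/120 139/24 53/9
After step 3:
  109/24 4849/1200 10051/3600 3091/1080
  3437/600 4637/1000 2513/600 3169/900
  11483/1800 739/120 15401/3000 4583/900
  7501/1080 22891/3600 21707/3600 1195/216

Answer: 109/24 4849/1200 10051/3600 3091/1080
3437/600 4637/1000 2513/600 3169/900
11483/1800 739/120 15401/3000 4583/900
7501/1080 22891/3600 21707/3600 1195/216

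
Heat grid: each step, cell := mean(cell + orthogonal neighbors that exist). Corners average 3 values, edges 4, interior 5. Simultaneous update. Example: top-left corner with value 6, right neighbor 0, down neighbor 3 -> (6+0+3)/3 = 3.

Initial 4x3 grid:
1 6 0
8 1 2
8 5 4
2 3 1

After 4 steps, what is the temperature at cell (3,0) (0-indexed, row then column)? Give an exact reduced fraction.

Step 1: cell (3,0) = 13/3
Step 2: cell (3,0) = 77/18
Step 3: cell (3,0) = 2243/540
Step 4: cell (3,0) = 530407/129600
Full grid after step 4:
  82837/21600 752047/216000 192811/64800
  297389/72000 318773/90000 682417/216000
  892547/216000 149963/40000 689797/216000
  530407/129600 1048511/288000 427007/129600

Answer: 530407/129600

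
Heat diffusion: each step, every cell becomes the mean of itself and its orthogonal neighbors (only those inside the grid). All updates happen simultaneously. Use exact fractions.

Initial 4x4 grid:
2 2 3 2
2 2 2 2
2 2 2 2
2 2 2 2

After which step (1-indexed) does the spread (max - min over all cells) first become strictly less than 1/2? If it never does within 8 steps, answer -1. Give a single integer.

Step 1: max=7/3, min=2, spread=1/3
  -> spread < 1/2 first at step 1
Step 2: max=271/120, min=2, spread=31/120
Step 3: max=2371/1080, min=2, spread=211/1080
Step 4: max=232843/108000, min=2, spread=16843/108000
Step 5: max=2082643/972000, min=18079/9000, spread=130111/972000
Step 6: max=61962367/29160000, min=1087159/540000, spread=3255781/29160000
Step 7: max=1849953691/874800000, min=1091107/540000, spread=82360351/874800000
Step 8: max=55239316891/26244000000, min=196906441/97200000, spread=2074577821/26244000000

Answer: 1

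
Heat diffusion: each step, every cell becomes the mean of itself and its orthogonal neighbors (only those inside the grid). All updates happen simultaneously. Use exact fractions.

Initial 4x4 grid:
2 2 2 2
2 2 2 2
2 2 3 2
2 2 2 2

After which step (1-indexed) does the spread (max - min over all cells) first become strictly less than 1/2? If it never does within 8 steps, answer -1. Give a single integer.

Answer: 1

Derivation:
Step 1: max=9/4, min=2, spread=1/4
  -> spread < 1/2 first at step 1
Step 2: max=111/50, min=2, spread=11/50
Step 3: max=5167/2400, min=2, spread=367/2400
Step 4: max=23171/10800, min=1213/600, spread=1337/10800
Step 5: max=689669/324000, min=36469/18000, spread=33227/324000
Step 6: max=20654327/9720000, min=220049/108000, spread=849917/9720000
Step 7: max=616914347/291600000, min=3308533/1620000, spread=21378407/291600000
Step 8: max=18462462371/8748000000, min=995688343/486000000, spread=540072197/8748000000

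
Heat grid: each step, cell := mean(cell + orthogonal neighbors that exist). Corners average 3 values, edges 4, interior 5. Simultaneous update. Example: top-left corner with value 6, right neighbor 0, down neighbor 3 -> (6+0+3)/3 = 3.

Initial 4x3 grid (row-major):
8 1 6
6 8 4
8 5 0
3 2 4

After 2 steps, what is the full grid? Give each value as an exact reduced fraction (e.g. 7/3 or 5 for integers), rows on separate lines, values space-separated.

After step 1:
  5 23/4 11/3
  15/2 24/5 9/2
  11/2 23/5 13/4
  13/3 7/2 2
After step 2:
  73/12 1153/240 167/36
  57/10 543/100 973/240
  329/60 433/100 287/80
  40/9 433/120 35/12

Answer: 73/12 1153/240 167/36
57/10 543/100 973/240
329/60 433/100 287/80
40/9 433/120 35/12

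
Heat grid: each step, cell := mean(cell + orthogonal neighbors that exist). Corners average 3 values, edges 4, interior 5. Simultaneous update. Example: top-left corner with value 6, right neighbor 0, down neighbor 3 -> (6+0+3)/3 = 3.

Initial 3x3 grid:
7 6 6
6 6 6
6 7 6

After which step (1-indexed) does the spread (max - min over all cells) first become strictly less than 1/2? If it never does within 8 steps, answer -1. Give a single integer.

Step 1: max=19/3, min=6, spread=1/3
  -> spread < 1/2 first at step 1
Step 2: max=1507/240, min=73/12, spread=47/240
Step 3: max=6781/1080, min=491/80, spread=61/432
Step 4: max=405437/64800, min=266033/43200, spread=511/5184
Step 5: max=24287089/3888000, min=16011851/2592000, spread=4309/62208
Step 6: max=1454663633/233280000, min=320738099/51840000, spread=36295/746496
Step 7: max=87189843901/13996800000, min=57808049059/9331200000, spread=305773/8957952
Step 8: max=5226945511397/839808000000, min=3471213929473/559872000000, spread=2575951/107495424

Answer: 1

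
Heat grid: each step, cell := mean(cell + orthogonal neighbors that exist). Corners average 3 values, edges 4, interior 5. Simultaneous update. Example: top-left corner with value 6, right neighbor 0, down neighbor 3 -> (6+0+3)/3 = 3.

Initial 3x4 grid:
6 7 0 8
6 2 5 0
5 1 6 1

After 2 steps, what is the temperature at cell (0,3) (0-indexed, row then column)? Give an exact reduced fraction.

Answer: 67/18

Derivation:
Step 1: cell (0,3) = 8/3
Step 2: cell (0,3) = 67/18
Full grid after step 2:
  89/18 1157/240 841/240 67/18
  1157/240 94/25 371/100 111/40
  49/12 299/80 701/240 109/36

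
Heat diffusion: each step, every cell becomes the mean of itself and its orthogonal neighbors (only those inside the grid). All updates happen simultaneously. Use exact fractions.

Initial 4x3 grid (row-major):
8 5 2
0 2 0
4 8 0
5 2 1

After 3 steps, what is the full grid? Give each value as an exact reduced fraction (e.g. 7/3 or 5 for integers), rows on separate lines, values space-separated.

After step 1:
  13/3 17/4 7/3
  7/2 3 1
  17/4 16/5 9/4
  11/3 4 1
After step 2:
  145/36 167/48 91/36
  181/48 299/100 103/48
  877/240 167/50 149/80
  143/36 89/30 29/12
After step 3:
  203/54 46889/14400 587/216
  25997/7200 18871/6000 17147/7200
  26527/7200 1111/375 1953/800
  7627/2160 5713/1800 1739/720

Answer: 203/54 46889/14400 587/216
25997/7200 18871/6000 17147/7200
26527/7200 1111/375 1953/800
7627/2160 5713/1800 1739/720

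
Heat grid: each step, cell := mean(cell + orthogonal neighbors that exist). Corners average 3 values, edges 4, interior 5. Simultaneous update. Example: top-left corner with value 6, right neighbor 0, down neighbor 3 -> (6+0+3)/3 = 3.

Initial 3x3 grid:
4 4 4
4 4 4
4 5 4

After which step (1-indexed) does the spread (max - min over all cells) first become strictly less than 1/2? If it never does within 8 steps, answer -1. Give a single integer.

Answer: 1

Derivation:
Step 1: max=13/3, min=4, spread=1/3
  -> spread < 1/2 first at step 1
Step 2: max=1027/240, min=4, spread=67/240
Step 3: max=9077/2160, min=807/200, spread=1807/10800
Step 4: max=3613963/864000, min=21961/5400, spread=33401/288000
Step 5: max=32333933/7776000, min=2203391/540000, spread=3025513/38880000
Step 6: max=12906526867/3110400000, min=117955949/28800000, spread=53531/995328
Step 7: max=772528925849/186624000000, min=31895116051/7776000000, spread=450953/11943936
Step 8: max=46298663560603/11197440000000, min=3833488610519/933120000000, spread=3799043/143327232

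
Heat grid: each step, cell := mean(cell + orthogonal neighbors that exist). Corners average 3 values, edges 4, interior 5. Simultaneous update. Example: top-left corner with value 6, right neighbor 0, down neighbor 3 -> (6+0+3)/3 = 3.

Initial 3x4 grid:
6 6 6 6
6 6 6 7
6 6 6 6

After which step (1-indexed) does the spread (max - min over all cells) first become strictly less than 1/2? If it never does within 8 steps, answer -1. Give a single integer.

Step 1: max=19/3, min=6, spread=1/3
  -> spread < 1/2 first at step 1
Step 2: max=1507/240, min=6, spread=67/240
Step 3: max=13397/2160, min=6, spread=437/2160
Step 4: max=5341531/864000, min=6009/1000, spread=29951/172800
Step 5: max=47871821/7776000, min=20329/3375, spread=206761/1555200
Step 6: max=19118595571/3110400000, min=32565671/5400000, spread=14430763/124416000
Step 7: max=1144851741689/186624000000, min=2609652727/432000000, spread=139854109/1492992000
Step 8: max=68607111890251/11197440000000, min=235131228977/38880000000, spread=7114543559/89579520000

Answer: 1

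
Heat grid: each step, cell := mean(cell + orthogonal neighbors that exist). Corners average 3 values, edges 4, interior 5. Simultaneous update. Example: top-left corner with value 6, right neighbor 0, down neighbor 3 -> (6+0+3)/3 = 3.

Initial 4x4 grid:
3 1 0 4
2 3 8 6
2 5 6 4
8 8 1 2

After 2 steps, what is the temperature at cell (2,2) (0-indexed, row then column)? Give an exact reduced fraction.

Answer: 459/100

Derivation:
Step 1: cell (2,2) = 24/5
Step 2: cell (2,2) = 459/100
Full grid after step 2:
  25/12 27/10 97/30 145/36
  251/80 349/100 439/100 269/60
  351/80 463/100 459/100 257/60
  21/4 411/80 1013/240 133/36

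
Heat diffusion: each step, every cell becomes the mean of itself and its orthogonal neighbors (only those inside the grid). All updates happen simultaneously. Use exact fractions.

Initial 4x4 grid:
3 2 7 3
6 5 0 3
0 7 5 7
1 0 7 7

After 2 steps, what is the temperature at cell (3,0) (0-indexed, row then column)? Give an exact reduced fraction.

Answer: 91/36

Derivation:
Step 1: cell (3,0) = 1/3
Step 2: cell (3,0) = 91/36
Full grid after step 2:
  137/36 179/48 187/48 127/36
  11/3 383/100 389/100 205/48
  161/60 397/100 457/100 419/80
  91/36 367/120 207/40 23/4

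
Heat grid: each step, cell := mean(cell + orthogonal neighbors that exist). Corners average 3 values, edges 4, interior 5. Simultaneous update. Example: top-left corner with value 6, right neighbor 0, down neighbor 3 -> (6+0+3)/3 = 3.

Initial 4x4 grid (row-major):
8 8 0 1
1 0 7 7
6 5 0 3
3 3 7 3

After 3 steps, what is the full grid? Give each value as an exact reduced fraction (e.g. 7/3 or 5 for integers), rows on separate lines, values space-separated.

After step 1:
  17/3 4 4 8/3
  15/4 21/5 14/5 9/2
  15/4 14/5 22/5 13/4
  4 9/2 13/4 13/3
After step 2:
  161/36 67/15 101/30 67/18
  521/120 351/100 199/50 793/240
  143/40 393/100 33/10 989/240
  49/12 291/80 989/240 65/18
After step 3:
  4781/1080 7117/1800 6991/1800 7483/2160
  14309/3600 12137/3000 20953/6000 27229/7200
  1593/400 7181/2000 11671/3000 5161/1440
  2711/720 9463/2400 5281/1440 4267/1080

Answer: 4781/1080 7117/1800 6991/1800 7483/2160
14309/3600 12137/3000 20953/6000 27229/7200
1593/400 7181/2000 11671/3000 5161/1440
2711/720 9463/2400 5281/1440 4267/1080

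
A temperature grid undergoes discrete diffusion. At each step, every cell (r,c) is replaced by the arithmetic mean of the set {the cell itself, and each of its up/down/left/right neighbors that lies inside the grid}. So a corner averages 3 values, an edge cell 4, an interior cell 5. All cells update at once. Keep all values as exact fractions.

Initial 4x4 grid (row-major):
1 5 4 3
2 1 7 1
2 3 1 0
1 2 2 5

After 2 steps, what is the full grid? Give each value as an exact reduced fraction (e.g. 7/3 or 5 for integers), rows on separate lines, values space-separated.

Answer: 83/36 413/120 389/120 61/18
293/120 249/100 33/10 299/120
209/120 12/5 229/100 283/120
17/9 239/120 283/120 79/36

Derivation:
After step 1:
  8/3 11/4 19/4 8/3
  3/2 18/5 14/5 11/4
  2 9/5 13/5 7/4
  5/3 2 5/2 7/3
After step 2:
  83/36 413/120 389/120 61/18
  293/120 249/100 33/10 299/120
  209/120 12/5 229/100 283/120
  17/9 239/120 283/120 79/36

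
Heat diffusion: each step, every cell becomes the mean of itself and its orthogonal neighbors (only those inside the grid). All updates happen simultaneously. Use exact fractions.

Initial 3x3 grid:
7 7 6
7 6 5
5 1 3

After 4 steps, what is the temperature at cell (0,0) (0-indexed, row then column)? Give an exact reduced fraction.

Answer: 85121/14400

Derivation:
Step 1: cell (0,0) = 7
Step 2: cell (0,0) = 79/12
Step 3: cell (0,0) = 4429/720
Step 4: cell (0,0) = 85121/14400
Full grid after step 4:
  85121/14400 275441/48000 119219/21600
  4712063/864000 946703/180000 180487/36000
  40429/8100 4072313/864000 198163/43200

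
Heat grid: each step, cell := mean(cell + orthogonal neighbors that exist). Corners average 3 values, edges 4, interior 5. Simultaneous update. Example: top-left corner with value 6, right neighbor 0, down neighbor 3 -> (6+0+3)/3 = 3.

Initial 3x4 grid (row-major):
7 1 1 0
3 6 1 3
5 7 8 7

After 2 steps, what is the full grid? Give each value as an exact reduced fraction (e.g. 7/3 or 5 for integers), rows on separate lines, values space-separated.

Answer: 38/9 353/120 289/120 29/18
1051/240 229/50 333/100 833/240
67/12 417/80 441/80 29/6

Derivation:
After step 1:
  11/3 15/4 3/4 4/3
  21/4 18/5 19/5 11/4
  5 13/2 23/4 6
After step 2:
  38/9 353/120 289/120 29/18
  1051/240 229/50 333/100 833/240
  67/12 417/80 441/80 29/6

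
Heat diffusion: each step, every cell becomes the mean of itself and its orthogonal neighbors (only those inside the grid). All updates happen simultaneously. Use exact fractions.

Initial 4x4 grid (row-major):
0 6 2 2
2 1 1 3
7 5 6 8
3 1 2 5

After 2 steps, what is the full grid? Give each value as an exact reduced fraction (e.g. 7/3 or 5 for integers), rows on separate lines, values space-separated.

Answer: 89/36 8/3 149/60 103/36
149/48 287/100 13/4 209/60
173/48 92/25 4 23/5
32/9 167/48 313/80 14/3

Derivation:
After step 1:
  8/3 9/4 11/4 7/3
  5/2 3 13/5 7/2
  17/4 4 22/5 11/2
  11/3 11/4 7/2 5
After step 2:
  89/36 8/3 149/60 103/36
  149/48 287/100 13/4 209/60
  173/48 92/25 4 23/5
  32/9 167/48 313/80 14/3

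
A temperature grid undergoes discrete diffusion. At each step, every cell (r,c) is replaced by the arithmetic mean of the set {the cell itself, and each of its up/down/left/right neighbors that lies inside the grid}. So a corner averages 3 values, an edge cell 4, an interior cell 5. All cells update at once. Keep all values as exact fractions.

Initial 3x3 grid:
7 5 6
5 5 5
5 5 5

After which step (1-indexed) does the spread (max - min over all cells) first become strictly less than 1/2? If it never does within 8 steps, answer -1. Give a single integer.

Step 1: max=23/4, min=5, spread=3/4
Step 2: max=203/36, min=5, spread=23/36
Step 3: max=2357/432, min=731/144, spread=41/108
  -> spread < 1/2 first at step 3
Step 4: max=140491/25920, min=12361/2400, spread=34961/129600
Step 5: max=8341397/1555200, min=2683099/518400, spread=2921/15552
Step 6: max=498390859/93312000, min=162028453/31104000, spread=24611/186624
Step 7: max=29775071573/5598720000, min=361194433/69120000, spread=207329/2239488
Step 8: max=1782311880331/335923200000, min=586826314277/111974400000, spread=1746635/26873856

Answer: 3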